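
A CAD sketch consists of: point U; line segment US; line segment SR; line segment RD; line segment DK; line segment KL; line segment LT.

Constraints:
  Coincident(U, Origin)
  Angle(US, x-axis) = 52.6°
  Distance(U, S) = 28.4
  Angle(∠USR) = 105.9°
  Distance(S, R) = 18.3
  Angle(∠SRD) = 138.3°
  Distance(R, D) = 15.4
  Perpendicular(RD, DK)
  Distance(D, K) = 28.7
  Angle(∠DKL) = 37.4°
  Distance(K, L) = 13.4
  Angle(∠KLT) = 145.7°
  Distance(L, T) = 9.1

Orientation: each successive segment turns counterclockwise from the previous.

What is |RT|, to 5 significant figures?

11.236

U is at the origin; US runs at 52.6° with length 28.4, so S = (17.249, 22.561). ∠USR = 105.9° gives SR at 126.70° from the x-axis; with |SR| = 18.3, R = (6.3129, 37.234). ∠SRD = 138.3° gives RD at 168.40° from the x-axis; with |RD| = 15.4, D = (-8.7725, 40.330). The perpendicularity gives DK at right angles to RD, so DK runs at -101.60°; with |DK| = 28.7, K = (-14.543, 12.217). ∠DKL = 37.4° gives KL at 41.000° from the x-axis; with |KL| = 13.4, L = (-4.4304, 21.008). ∠KLT = 145.7° gives LT at 75.300° from the x-axis; with |LT| = 9.1, T = (-2.1212, 29.810). Then |RT| = |T − R| = 11.236.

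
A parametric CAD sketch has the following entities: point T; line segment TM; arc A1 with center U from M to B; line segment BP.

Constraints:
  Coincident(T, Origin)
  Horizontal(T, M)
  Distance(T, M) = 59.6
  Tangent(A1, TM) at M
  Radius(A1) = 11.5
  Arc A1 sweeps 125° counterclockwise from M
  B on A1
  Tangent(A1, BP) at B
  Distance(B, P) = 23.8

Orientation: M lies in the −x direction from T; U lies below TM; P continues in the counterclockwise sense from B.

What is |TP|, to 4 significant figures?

66.92

T is at the origin; TM is horizontal with |TM| = 59.6 and M on the −x side, so M = (-59.60, 0.000). Tangency of A1 to TM means the radius UM is perpendicular to TM, so U = M + (0, -11.5) = (-59.60, -11.50). On A1, M sits at bearing 90° from U; a 125° counterclockwise sweep puts B at bearing 215°, so B = U + 11.5·(cos 215°, sin 215°) = (-69.02, -18.10). The tangent condition forces UB to be normal to BP, so BP runs along (−sin 215°, cos 215°); with |BP| = 23.8, P = (-55.37, -37.59). Then |TP| = |P − T| = 66.92.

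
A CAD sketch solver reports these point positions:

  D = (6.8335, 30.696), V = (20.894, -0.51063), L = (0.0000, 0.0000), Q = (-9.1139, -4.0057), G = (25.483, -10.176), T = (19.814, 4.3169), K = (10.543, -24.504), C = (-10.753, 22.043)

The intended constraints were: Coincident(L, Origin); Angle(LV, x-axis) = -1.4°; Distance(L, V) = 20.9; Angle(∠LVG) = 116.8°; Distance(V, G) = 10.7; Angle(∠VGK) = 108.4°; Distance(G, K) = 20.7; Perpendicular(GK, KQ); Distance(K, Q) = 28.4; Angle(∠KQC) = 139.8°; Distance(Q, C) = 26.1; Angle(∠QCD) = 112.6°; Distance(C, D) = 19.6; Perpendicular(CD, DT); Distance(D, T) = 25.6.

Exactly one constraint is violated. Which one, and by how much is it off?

Distance(D, T) = 25.6 — off by 3.80.

L = (0.00, 0.00) ✓; LV at -1.400° ✓; |LV| = 20.90 ✓; ∠LVG = 116.8° ✓; |VG| = 10.70 ✓; ∠VGK = 108.4° ✓; |GK| = 20.70 ✓; ∠(GK, KQ) = 90.00° ✓; |KQ| = 28.40 ✓; ∠KQC = 139.8° ✓; |QC| = 26.10 ✓; ∠QCD = 112.6° ✓; |CD| = 19.60 ✓; ∠(CD, DT) = 90.00° ✓; |DT| = 29.40 ✗.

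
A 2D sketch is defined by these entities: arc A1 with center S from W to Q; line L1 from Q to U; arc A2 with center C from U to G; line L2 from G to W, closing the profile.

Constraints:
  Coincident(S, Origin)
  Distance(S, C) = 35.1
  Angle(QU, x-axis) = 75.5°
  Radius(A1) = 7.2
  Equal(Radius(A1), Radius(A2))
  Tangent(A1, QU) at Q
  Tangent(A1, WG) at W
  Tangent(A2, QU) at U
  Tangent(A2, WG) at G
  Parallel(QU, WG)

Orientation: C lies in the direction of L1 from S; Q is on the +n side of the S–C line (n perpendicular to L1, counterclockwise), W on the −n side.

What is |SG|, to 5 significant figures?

35.831

The slot axis is L1's direction at 75.5°, so u = (cos 75.5°, sin 75.5°) = (0.25038, 0.96815) and n = (−sin 75.5°, cos 75.5°) = (-0.96815, 0.25038). S is at the origin and C lies 35.1 along u from S, so C = 35.1·u = (8.7883, 33.982). Tangency of A1 to both parallel lines with radius 7.2 puts Q and W at S ± 7.2·n: Q = (-6.9707, 1.8027), W = (6.9707, -1.8027). Equal radii place U and G the same way about C: U = C + 7.2·n = (1.8177, 35.785), G = C − 7.2·n = (15.759, 32.179). Then |SG| = |G − S| = 35.831.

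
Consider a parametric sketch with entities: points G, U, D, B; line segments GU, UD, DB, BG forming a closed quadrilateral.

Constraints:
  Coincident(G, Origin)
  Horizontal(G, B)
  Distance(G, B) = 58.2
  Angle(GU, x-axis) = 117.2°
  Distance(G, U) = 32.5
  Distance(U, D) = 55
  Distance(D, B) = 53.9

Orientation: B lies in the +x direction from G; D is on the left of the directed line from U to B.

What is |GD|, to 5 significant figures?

61.137

Checks: |GB| = 58.20 ✓; |GU| = 32.50 ✓; |UD| = 55.00 ✓; |DB| = 53.90 ✓.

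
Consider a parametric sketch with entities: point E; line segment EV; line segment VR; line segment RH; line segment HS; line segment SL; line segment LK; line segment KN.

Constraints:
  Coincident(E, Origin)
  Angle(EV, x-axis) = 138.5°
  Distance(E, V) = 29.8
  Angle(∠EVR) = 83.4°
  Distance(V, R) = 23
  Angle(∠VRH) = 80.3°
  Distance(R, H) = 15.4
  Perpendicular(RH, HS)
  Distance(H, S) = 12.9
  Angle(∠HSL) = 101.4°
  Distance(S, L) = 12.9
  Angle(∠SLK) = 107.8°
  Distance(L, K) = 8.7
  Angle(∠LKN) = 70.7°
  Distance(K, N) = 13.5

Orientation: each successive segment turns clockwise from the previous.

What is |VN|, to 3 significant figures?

18.9

E is at the origin; EV runs at 138.5° with length 29.8, so V = (-22.3, 19.7). ∠EVR = 83.4° gives VR at 41.9° from the x-axis; with |VR| = 23.0, R = (-5.20, 35.1). ∠VRH = 80.3° gives RH at -57.8° from the x-axis; with |RH| = 15.4, H = (3.01, 22.1). RH is perpendicular to HS, so HS runs at -148°; with |HS| = 12.9, S = (-7.91, 15.2). ∠HSL = 101.4° gives SL at 134° from the x-axis; with |SL| = 12.9, L = (-16.8, 24.5). ∠SLK = 107.8° gives LK at 61.4° from the x-axis; with |LK| = 8.7, K = (-12.6, 32.2). ∠LKN = 70.7° gives KN at -47.9° from the x-axis; with |KN| = 13.5, N = (-3.59, 22.2). Then |VN| = |N − V| = 18.9.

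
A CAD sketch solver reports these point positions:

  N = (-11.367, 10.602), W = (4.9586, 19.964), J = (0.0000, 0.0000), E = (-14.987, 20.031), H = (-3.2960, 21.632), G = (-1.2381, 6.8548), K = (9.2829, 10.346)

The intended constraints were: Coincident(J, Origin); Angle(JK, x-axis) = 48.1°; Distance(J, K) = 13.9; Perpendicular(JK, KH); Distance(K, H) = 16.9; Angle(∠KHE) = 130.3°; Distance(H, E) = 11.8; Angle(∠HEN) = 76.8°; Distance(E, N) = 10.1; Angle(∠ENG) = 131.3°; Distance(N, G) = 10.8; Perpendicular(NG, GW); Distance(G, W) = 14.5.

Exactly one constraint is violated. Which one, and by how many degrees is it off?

Perpendicular(NG, GW) — off by 5.00°.

J = (0.00, 0.00) ✓; JK at 48.10° ✓; |JK| = 13.90 ✓; ∠(JK, KH) = 90.00° ✓; |KH| = 16.90 ✓; ∠KHE = 130.3° ✓; |HE| = 11.80 ✓; ∠HEN = 76.79° ✓; |EN| = 10.10 ✓; ∠ENG = 131.3° ✓; |NG| = 10.80 ✓; ∠(NG, GW) = 85.00° ✗; |GW| = 14.50 ✓.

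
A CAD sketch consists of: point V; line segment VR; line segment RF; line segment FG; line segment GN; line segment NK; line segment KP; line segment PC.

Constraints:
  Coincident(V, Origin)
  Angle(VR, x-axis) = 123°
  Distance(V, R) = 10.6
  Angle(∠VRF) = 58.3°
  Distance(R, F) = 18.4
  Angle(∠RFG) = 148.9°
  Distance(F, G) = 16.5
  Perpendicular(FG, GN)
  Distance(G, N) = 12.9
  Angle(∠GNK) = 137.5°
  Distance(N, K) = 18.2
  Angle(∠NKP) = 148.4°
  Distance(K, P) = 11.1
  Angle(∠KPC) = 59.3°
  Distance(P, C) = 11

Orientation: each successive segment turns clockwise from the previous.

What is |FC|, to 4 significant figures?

19.08

∠NKP = 148.4° gives KP at 166.1° from the x-axis; with |KP| = 11.1, P = (-7.584, -12.95). ∠KPC = 59.3° gives PC at 45.40° from the x-axis; with |PC| = 11.0, C = (0.1395, -5.121). Then |FC| = |C − F| = 19.08.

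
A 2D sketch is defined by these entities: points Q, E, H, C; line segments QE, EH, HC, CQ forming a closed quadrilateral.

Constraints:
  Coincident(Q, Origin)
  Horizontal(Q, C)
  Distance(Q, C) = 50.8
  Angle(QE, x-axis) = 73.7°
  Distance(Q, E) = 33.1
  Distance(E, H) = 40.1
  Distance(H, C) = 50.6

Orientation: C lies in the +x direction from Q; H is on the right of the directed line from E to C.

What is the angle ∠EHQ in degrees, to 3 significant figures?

18.0°

Checks: Q.y = 0.00, C.y = 0.00 ✓; |EH| = 40.10 ✓; |HC| = 50.60 ✓.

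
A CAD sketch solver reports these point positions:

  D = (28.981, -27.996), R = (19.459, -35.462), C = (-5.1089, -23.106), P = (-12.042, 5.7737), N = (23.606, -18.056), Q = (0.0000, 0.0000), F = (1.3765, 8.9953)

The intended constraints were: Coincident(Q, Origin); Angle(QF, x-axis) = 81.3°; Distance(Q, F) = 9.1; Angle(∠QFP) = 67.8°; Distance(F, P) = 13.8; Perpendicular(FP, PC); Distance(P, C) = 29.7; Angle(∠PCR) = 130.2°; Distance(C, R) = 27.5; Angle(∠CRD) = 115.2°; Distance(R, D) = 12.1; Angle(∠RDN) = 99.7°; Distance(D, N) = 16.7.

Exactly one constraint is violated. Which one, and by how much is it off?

Distance(D, N) = 16.7 — off by 5.40.

Q = (0.00, 0.00) ✓; QF at 81.30° ✓; |QF| = 9.100 ✓; ∠QFP = 67.80° ✓; |FP| = 13.80 ✓; ∠(FP, PC) = 90.00° ✓; |PC| = 29.70 ✓; ∠PCR = 130.2° ✓; |CR| = 27.50 ✓; ∠CRD = 115.2° ✓; |RD| = 12.10 ✓; ∠RDN = 99.70° ✓; |DN| = 11.30 ✗.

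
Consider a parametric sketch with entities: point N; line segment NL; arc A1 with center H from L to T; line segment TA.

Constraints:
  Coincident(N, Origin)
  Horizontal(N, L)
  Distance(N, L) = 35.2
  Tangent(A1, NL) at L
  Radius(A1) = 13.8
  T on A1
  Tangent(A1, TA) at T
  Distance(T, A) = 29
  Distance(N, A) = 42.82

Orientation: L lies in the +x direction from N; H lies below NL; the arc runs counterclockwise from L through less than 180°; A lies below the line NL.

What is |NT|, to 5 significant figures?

24.368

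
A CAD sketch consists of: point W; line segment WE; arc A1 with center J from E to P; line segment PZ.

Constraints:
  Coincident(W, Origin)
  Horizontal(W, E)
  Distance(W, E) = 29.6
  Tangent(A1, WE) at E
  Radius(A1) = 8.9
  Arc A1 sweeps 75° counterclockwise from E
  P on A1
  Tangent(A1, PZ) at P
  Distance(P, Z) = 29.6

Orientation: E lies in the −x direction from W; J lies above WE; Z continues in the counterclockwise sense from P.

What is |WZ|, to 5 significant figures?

37.632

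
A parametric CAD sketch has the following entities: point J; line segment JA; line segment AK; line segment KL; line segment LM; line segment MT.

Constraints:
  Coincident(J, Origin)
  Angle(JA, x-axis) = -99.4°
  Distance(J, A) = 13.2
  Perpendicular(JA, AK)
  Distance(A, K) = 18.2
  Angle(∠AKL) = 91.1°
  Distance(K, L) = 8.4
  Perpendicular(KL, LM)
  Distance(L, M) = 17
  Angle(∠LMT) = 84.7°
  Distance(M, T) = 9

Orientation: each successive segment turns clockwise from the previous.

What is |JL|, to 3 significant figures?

19.0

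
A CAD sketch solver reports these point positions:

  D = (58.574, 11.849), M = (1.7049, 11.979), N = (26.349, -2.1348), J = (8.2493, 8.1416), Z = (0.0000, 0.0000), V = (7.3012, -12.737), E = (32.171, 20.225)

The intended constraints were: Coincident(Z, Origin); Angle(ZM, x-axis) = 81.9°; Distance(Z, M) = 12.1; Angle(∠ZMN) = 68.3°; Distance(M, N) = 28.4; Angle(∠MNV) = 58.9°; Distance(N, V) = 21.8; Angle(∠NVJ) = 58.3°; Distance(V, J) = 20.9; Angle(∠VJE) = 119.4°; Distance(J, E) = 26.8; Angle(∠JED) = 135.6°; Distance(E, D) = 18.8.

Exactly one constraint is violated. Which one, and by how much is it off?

Distance(E, D) = 18.8 — off by 8.90.

Z = (0.00, 0.00) ✓; ZM at 81.90° ✓; |ZM| = 12.10 ✓; ∠ZMN = 68.30° ✓; |MN| = 28.40 ✓; ∠MNV = 58.90° ✓; |NV| = 21.80 ✓; ∠NVJ = 58.30° ✓; |VJ| = 20.90 ✓; ∠VJE = 119.4° ✓; |JE| = 26.80 ✓; ∠JED = 135.6° ✓; |ED| = 27.70 ✗.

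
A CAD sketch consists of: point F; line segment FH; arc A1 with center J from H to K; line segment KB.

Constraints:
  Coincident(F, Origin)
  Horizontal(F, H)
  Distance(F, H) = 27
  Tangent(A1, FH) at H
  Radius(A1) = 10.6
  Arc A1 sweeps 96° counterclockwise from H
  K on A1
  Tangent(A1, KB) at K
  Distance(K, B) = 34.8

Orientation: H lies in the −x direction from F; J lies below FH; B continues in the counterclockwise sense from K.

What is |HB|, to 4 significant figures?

46.83

F is at the origin; FH is horizontal with |FH| = 27.0 and H on the −x side, so H = (-27.00, 0.000). Since A1 is tangent to FH there, JH ⟂ FH, so J = H + (0, -10.6) = (-27.00, -10.60). On A1, H sits at bearing 90° from J; a 96° counterclockwise sweep puts K at bearing 186°, so K = J + 10.6·(cos 186°, sin 186°) = (-37.54, -11.71). Since A1 is tangent to KB there, JK ⟂ KB, so KB runs along (−sin 186°, cos 186°); with |KB| = 34.8, B = (-33.90, -46.32). Then |HB| = |B − H| = 46.83.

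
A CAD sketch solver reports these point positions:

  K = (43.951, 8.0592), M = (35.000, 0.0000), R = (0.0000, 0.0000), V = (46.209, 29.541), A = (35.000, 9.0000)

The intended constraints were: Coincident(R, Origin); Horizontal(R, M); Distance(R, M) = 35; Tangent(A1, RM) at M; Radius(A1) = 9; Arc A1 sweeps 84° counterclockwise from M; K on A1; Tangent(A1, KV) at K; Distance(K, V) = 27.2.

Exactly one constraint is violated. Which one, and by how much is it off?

Distance(K, V) = 27.2 — off by 5.60.

R = (0.00, 0.00) ✓; R.y = 0.00, M.y = 0.00 ✓; |RM| = 35.00 ✓; ∠(AM, MR) = 90.00° ✓; |AM| = 9.000 ✓; bearing(A→K) − bearing(A→M) = 84.00° ✓; |AK| = 9.000 ✓; ∠(AK, KV) = 90.00° ✓; |KV| = 21.60 ✗.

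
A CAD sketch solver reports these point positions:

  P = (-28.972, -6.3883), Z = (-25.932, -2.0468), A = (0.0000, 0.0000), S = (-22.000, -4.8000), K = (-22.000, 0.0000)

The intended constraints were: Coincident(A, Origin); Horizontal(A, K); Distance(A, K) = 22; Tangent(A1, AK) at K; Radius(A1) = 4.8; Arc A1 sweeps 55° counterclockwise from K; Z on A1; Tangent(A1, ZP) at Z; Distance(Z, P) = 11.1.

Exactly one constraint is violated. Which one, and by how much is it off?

Distance(Z, P) = 11.1 — off by 5.80.

A = (0.00, 0.00) ✓; A.y = 0.00, K.y = 0.00 ✓; |AK| = 22.00 ✓; ∠(SK, KA) = 90.00° ✓; |SK| = 4.800 ✓; bearing(S→Z) − bearing(S→K) = 55.00° ✓; |SZ| = 4.800 ✓; ∠(SZ, ZP) = 90.00° ✓; |ZP| = 5.300 ✗.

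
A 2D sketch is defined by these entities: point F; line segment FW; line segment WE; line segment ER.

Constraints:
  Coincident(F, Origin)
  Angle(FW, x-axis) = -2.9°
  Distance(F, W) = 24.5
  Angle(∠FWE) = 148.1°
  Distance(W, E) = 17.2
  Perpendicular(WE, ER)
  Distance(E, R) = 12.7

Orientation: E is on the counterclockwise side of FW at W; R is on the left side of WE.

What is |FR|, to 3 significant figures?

38.0

F is at the origin; FW runs at -2.9° with length 24.5, so W = 24.5·(cos -2.9°, sin -2.9°) = (24.5, -1.24). ∠FWE = 148.1°, so WE runs at -2.9° + (180° − 148.1°) = 29.0° from the x-axis; with |WE| = 17.2, E = W + 17.2·(cos 29.0°, sin 29.0°) = (39.5, 7.10). WE is perpendicular to ER; with |ER| = 12.7 on the left of WE, R = E + 12.7·(-0.485, 0.875) = (33.4, 18.2). Then |FR| = |R − F| = 38.0.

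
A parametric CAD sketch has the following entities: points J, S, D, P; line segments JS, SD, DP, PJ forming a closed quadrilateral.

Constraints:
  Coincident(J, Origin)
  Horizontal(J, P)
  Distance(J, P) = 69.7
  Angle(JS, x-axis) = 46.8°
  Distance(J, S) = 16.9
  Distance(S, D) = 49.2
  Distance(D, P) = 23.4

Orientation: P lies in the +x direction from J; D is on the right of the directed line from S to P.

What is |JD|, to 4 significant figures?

54.41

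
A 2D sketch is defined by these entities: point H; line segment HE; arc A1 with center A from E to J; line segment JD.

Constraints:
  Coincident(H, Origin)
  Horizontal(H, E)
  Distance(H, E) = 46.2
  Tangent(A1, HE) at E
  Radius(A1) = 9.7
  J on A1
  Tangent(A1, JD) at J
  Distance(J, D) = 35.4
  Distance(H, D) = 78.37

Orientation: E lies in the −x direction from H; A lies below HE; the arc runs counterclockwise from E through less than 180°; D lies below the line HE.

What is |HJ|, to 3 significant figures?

55.6

Checks: |HE| = 46.20 ✓; |AJ| = 9.700 ✓; ∠(AJ, JD) = 90.00° ✓; |JD| = 35.40 ✓; |HD| = 78.37 ✓.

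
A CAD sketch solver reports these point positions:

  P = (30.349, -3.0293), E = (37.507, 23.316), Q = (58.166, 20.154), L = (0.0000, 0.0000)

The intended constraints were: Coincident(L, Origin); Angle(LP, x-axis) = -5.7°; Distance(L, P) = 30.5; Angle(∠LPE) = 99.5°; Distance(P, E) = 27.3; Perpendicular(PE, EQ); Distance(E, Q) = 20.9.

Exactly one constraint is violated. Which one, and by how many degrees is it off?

Perpendicular(PE, EQ) — off by 6.50°.

L = (0.00, 0.00) ✓; LP at -5.700° ✓; |LP| = 30.50 ✓; ∠LPE = 99.50° ✓; |PE| = 27.30 ✓; ∠(PE, EQ) = 83.50° ✗; |EQ| = 20.90 ✓.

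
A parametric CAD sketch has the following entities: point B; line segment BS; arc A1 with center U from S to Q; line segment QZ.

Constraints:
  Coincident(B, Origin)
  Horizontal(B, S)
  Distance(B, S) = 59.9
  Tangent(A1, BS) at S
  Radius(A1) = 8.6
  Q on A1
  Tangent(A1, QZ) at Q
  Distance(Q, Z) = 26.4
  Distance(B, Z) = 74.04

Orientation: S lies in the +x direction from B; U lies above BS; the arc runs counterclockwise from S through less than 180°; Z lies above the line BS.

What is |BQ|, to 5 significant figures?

69.114

Checks: |UQ| = 8.600 ✓; ∠(UQ, QZ) = 90.00° ✓; |QZ| = 26.40 ✓; |BZ| = 74.04 ✓.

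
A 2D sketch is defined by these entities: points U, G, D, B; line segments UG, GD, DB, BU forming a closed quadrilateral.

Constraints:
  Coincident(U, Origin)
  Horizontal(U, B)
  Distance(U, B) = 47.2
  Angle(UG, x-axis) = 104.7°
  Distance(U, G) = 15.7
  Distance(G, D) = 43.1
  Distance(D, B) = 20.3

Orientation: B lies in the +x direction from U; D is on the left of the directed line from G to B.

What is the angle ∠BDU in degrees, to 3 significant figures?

88.4°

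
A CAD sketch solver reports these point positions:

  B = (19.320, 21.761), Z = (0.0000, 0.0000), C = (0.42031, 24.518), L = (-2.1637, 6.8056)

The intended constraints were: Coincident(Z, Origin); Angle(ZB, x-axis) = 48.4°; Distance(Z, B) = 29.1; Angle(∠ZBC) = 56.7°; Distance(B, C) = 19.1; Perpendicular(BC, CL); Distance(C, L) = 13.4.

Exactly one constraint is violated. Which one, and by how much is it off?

Distance(C, L) = 13.4 — off by 4.50.

Z = (0.00, 0.00) ✓; ZB at 48.40° ✓; |ZB| = 29.10 ✓; ∠ZBC = 56.70° ✓; |BC| = 19.10 ✓; ∠(BC, CL) = 90.00° ✓; |CL| = 17.90 ✗.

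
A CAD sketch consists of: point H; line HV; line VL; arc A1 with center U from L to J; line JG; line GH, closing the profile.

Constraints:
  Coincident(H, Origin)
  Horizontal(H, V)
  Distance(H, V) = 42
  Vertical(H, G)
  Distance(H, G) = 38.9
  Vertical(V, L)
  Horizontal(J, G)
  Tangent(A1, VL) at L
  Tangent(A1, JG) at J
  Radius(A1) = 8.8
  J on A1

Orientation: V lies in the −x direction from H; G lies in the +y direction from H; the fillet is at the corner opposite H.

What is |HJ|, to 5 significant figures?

51.141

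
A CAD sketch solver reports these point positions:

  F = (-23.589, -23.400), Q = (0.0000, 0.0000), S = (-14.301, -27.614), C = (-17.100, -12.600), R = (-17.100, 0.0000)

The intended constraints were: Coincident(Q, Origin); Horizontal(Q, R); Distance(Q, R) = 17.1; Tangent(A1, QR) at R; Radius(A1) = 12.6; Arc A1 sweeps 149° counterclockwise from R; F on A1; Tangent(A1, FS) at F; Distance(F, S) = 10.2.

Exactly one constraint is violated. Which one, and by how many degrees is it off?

Tangent(A1, FS) at F — off by 6.59°.

Q = (0.00, 0.00) ✓; Q.y = 0.00, R.y = 0.00 ✓; |QR| = 17.10 ✓; ∠(CR, RQ) = 90.00° ✓; |CR| = 12.60 ✓; bearing(C→F) − bearing(C→R) = 149.0° ✓; |CF| = 12.60 ✓; ∠(CF, FS) = 83.41° ✗; |FS| = 10.20 ✓.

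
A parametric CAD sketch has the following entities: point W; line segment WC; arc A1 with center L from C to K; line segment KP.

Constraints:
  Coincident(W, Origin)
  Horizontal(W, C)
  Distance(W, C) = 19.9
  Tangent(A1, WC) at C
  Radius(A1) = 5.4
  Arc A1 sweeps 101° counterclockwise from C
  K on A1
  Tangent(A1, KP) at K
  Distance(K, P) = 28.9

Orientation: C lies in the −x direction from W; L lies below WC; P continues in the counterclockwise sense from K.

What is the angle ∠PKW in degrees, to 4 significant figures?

93.31°

On A1, C sits at bearing 90° from L; a 101° counterclockwise sweep puts K at bearing 191°, so K = L + 5.4·(cos 191°, sin 191°) = (-25.20, -6.430). The tangent condition forces LK to be normal to KP, so KP runs along (−sin 191°, cos 191°); with |KP| = 28.9, P = (-19.69, -34.80). Then cos ∠PKW = KP·KW / (|KP||KW|), giving 93.31°.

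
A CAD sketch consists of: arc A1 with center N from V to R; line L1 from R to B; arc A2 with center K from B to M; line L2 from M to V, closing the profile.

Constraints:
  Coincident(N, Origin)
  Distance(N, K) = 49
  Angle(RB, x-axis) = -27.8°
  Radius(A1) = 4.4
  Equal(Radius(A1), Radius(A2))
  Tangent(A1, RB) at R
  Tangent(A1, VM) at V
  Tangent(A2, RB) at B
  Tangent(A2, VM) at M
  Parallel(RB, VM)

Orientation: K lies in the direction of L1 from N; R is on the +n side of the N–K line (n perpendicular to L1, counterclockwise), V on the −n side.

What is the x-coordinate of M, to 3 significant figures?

41.3

The slot axis is L1's direction at -27.8°, so u = (cos -27.8°, sin -27.8°) = (0.885, -0.466) and n = (−sin -27.8°, cos -27.8°) = (0.466, 0.885). N is at the origin and K lies 49.0 along u from N, so K = 49.0·u = (43.3, -22.9). Tangency of A1 to both parallel lines with radius 4.4 puts R and V at N ± 4.4·n: R = (2.05, 3.89), V = (-2.05, -3.89). Equal radii place B and M the same way about K: B = K + 4.4·n = (45.4, -19.0), M = K − 4.4·n = (41.3, -26.7). So M.x = 41.3.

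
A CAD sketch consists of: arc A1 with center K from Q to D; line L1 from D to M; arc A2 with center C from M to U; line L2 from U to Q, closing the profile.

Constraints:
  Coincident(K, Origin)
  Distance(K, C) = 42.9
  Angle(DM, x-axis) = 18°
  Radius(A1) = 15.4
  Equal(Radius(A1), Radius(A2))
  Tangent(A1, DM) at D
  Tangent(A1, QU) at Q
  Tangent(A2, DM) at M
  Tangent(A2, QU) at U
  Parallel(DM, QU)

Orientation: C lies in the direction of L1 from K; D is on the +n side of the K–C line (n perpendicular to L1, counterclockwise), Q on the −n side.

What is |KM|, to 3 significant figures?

45.6

The slot axis is L1's direction at 18.0°, so u = (cos 18.0°, sin 18.0°) = (0.951, 0.309) and n = (−sin 18.0°, cos 18.0°) = (-0.309, 0.951). K is at the origin and C lies 42.9 along u from K, so C = 42.9·u = (40.8, 13.3). Tangency of A1 to both parallel lines with radius 15.4 puts D and Q at K ± 15.4·n: D = (-4.76, 14.6), Q = (4.76, -14.6). Equal radii place M and U the same way about C: M = C + 15.4·n = (36.0, 27.9), U = C − 15.4·n = (45.6, -1.39). Then |KM| = |M − K| = 45.6.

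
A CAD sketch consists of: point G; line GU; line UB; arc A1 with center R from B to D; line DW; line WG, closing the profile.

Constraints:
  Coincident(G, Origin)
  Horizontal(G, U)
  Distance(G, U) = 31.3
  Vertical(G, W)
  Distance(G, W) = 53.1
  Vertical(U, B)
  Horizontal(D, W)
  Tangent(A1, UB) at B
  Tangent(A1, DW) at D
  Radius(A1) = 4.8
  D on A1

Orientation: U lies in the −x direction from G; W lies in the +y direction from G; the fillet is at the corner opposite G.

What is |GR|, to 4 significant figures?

55.09

G is at the origin; G and U share the same y with |GU| = 31.3 and U on the −x side, so U = (-31.30, 0.000). G and W share the same x with |GW| = 53.1 and W on the +y side, so W = (0.000, 53.10). The virtual corner opposite G is at (-31.30, 53.10). A1 meets UB tangentially, so RB is at right angles to UB and tangency of A1 to DW means the radius RD is perpendicular to DW, with radius 4.8, so the center R sits 4.8 in from both sides at R = (-26.50, 48.30). Then |GR| = |R − G| = 55.09.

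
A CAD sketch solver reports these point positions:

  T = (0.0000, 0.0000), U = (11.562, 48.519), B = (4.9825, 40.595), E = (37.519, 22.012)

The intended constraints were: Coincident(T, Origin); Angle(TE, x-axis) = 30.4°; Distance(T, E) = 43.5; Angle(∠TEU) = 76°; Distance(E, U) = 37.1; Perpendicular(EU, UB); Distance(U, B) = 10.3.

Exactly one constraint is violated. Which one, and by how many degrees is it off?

Perpendicular(EU, UB) — off by 5.90°.

T = (0.00, 0.00) ✓; TE at 30.40° ✓; |TE| = 43.50 ✓; ∠TEU = 76.00° ✓; |EU| = 37.10 ✓; ∠(EU, UB) = 95.90° ✗; |UB| = 10.30 ✓.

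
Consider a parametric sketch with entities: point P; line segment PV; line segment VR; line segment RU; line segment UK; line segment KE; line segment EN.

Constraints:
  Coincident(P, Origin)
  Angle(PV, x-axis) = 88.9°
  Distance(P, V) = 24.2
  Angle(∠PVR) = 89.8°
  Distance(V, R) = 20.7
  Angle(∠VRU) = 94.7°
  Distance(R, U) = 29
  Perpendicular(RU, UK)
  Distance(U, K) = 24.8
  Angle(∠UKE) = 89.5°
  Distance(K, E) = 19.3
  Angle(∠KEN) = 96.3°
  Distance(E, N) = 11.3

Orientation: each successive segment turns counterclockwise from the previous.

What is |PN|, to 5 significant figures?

16.611

P is at the origin; PV runs at 88.9° with length 24.2, so V = (0.46458, 24.196). ∠PVR = 89.8° gives VR at 179.10° from the x-axis; with |VR| = 20.7, R = (-20.233, 24.521). ∠VRU = 94.7° gives RU at -95.600° from the x-axis; with |RU| = 29.0, U = (-23.063, -4.3409). The perpendicularity gives UK at right angles to RU, so UK runs at -5.6000°; with |UK| = 24.8, K = (1.6189, -6.7610). ∠UKE = 89.5° gives KE at 84.900° from the x-axis; with |KE| = 19.3, E = (3.3345, 12.463). ∠KEN = 96.3° gives EN at 168.60° from the x-axis; with |EN| = 11.3, N = (-7.7425, 14.696). Then |PN| = |N − P| = 16.611.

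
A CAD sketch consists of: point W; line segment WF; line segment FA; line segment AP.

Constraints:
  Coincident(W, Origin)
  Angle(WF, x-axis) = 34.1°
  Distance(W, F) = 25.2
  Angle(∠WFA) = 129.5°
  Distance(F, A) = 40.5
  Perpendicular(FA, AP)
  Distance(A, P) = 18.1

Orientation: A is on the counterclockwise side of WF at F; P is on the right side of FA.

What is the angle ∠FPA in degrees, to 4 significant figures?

65.92°

W is at the origin; WF runs at 34.1° with length 25.2, so F = 25.2·(cos 34.1°, sin 34.1°) = (20.87, 14.13). ∠WFA = 129.5°, so FA runs at 34.1° + (180° − 129.5°) = 84.60° from the x-axis; with |FA| = 40.5, A = F + 40.5·(cos 84.60°, sin 84.60°) = (24.68, 54.45). FA ⟂ AP; with |AP| = 18.1 on the right of FA, P = A + 18.1·(0.9956, -0.09411) = (42.70, 52.75). Then cos ∠FPA = PF·PA / (|PF||PA|), giving 65.92°.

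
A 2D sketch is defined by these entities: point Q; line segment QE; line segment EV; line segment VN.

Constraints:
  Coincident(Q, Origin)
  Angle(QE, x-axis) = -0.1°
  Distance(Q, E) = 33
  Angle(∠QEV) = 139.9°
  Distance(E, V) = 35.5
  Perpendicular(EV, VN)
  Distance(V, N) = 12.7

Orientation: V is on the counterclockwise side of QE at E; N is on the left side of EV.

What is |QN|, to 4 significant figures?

61.34

∠QEV = 139.9°, so EV runs at -0.1° + (180° − 139.9°) = 40.00° from the x-axis; with |EV| = 35.5, V = E + 35.5·(cos 40.00°, sin 40.00°) = (60.19, 22.76). EV ⟂ VN; with |VN| = 12.7 on the left of EV, N = V + 12.7·(-0.6428, 0.7660) = (52.03, 32.49). Then |QN| = |N − Q| = 61.34.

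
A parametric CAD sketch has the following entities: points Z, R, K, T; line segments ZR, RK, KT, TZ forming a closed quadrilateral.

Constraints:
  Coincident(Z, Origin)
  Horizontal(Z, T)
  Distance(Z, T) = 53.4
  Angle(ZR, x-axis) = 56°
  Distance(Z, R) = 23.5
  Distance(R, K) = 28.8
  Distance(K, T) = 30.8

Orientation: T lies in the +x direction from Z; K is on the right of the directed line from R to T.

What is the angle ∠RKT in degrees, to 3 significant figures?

97.2°

Z is at the origin; ZT is horizontal with |ZT| = 53.4 and T in +x, so T = (53.4, 0). ZR runs at 56.0° with |ZR| = 23.5, so R = (13.1, 19.5). K is determined by |RK| = 28.8 and |KT| = 30.8 together: it lies at the intersection of circle(R, 28.8) and circle(T, 30.8). With |RT| = 44.7, the foot of the radical line on RT is 21.0 from R and the perpendicular offset is √(28.8² − 21.0²) = 19.7. Taking the right-of-RT solution: K = (23.5, -7.39).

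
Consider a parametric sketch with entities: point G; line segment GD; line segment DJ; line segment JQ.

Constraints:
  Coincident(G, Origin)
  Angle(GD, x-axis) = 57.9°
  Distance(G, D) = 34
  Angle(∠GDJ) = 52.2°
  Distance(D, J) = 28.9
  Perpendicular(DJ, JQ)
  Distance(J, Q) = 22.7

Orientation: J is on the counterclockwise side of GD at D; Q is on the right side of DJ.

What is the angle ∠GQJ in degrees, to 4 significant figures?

9.238°

∠GDJ = 52.2°, so DJ runs at 57.9° + (180° − 52.2°) = 185.7° from the x-axis; with |DJ| = 28.9, J = D + 28.9·(cos 185.7°, sin 185.7°) = (-10.69, 25.93). DJ is perpendicular to JQ; with |JQ| = 22.7 on the right of DJ, Q = J + 22.7·(-0.09932, 0.9951) = (-12.94, 48.52). Then cos ∠GQJ = QG·QJ / (|QG||QJ|), giving 9.238°.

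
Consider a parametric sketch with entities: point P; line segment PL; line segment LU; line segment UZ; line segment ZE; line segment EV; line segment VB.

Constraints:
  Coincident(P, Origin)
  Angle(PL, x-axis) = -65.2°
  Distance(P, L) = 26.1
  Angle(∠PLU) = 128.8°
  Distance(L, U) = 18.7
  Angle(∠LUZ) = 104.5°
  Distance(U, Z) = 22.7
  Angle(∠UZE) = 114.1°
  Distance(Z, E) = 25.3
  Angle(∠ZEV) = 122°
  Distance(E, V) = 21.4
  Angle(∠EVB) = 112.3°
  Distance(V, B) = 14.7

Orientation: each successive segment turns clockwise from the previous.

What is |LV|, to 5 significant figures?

34.382

∠UZE = 114.1° gives ZE at 102.20° from the x-axis; with |ZE| = 25.3, E = (-24.926, -11.033). ∠ZEV = 122.0° gives EV at 44.200° from the x-axis; with |EV| = 21.4, V = (-9.5838, 3.8860). Then |LV| = |V − L| = 34.382.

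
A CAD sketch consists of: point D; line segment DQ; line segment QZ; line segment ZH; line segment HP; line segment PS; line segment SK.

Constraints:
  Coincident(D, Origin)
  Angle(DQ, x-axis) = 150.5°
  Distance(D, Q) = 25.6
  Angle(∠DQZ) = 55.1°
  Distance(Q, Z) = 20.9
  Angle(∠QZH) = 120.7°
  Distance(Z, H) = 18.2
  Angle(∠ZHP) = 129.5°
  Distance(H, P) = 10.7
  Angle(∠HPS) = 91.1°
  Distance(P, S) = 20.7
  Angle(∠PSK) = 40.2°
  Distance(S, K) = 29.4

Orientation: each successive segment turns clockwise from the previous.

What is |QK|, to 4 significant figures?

35.31

D is at the origin; DQ runs at 150.5° with length 25.6, so Q = (-22.28, 12.61). ∠DQZ = 55.1° gives QZ at 25.60° from the x-axis; with |QZ| = 20.9, Z = (-3.433, 21.64). ∠QZH = 120.7° gives ZH at -33.70° from the x-axis; with |ZH| = 18.2, H = (11.71, 11.54). ∠ZHP = 129.5° gives HP at -84.20° from the x-axis; with |HP| = 10.7, P = (12.79, 0.8932). ∠HPS = 91.1° gives PS at -173.1° from the x-axis; with |PS| = 20.7, S = (-7.760, -1.594). ∠PSK = 40.2° gives SK at 47.10° from the x-axis; with |SK| = 29.4, K = (12.25, 19.94). Then |QK| = |K − Q| = 35.31.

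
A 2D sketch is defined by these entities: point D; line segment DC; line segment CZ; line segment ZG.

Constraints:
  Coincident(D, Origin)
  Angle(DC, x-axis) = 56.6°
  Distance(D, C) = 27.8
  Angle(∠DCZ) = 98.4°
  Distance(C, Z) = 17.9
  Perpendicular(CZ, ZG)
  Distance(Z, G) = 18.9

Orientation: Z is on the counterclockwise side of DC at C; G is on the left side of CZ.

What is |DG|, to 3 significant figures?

23.6

D is at the origin; DC runs at 56.6° with length 27.8, so C = 27.8·(cos 56.6°, sin 56.6°) = (15.3, 23.2). ∠DCZ = 98.4°, so CZ runs at 56.6° + (180° − 98.4°) = 138° from the x-axis; with |CZ| = 17.9, Z = C + 17.9·(cos 138°, sin 138°) = (1.96, 35.1). CZ ⟂ ZG; with |ZG| = 18.9 on the left of CZ, G = Z + 18.9·(-0.667, -0.745) = (-10.6, 21.1). Then |DG| = |G − D| = 23.6.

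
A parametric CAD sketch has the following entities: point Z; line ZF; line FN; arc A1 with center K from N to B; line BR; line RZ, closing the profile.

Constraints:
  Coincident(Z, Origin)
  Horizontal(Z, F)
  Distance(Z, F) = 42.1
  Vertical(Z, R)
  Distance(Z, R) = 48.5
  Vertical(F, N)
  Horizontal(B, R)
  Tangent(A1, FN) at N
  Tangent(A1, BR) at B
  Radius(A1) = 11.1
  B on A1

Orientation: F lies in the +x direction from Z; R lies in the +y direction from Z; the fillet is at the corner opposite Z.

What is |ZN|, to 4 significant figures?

56.31

Z is at the origin; Z and F share the same y with |ZF| = 42.1 and F on the +x side, so F = (42.10, 0.000). Z and R share the same x with |ZR| = 48.5 and R on the +y side, so R = (0.000, 48.50). The virtual corner opposite Z is at (42.10, 48.50). A1 meets FN tangentially, so KN is at right angles to FN and A1 meets BR tangentially, so KB is at right angles to BR, with radius 11.1, so the center K sits 11.1 in from both sides at K = (31.00, 37.40). That places the tangent points at N = (42.10, 37.40) on FN and B = (31.00, 48.50) on BR. Then |ZN| = |N − Z| = 56.31.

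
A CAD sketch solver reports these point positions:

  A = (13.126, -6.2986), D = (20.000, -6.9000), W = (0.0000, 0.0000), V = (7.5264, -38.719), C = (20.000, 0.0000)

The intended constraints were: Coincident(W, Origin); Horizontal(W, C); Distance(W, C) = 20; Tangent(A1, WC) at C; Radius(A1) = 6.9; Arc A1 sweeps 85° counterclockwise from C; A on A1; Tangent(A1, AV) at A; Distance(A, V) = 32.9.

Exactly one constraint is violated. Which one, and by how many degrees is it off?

Tangent(A1, AV) at A — off by 4.80°.

W = (0.00, 0.00) ✓; W.y = 0.00, C.y = 0.00 ✓; |WC| = 20.00 ✓; ∠(DC, CW) = 90.00° ✓; |DC| = 6.900 ✓; bearing(D→A) − bearing(D→C) = 85.00° ✓; |DA| = 6.900 ✓; ∠(DA, AV) = 94.80° ✗; |AV| = 32.90 ✓.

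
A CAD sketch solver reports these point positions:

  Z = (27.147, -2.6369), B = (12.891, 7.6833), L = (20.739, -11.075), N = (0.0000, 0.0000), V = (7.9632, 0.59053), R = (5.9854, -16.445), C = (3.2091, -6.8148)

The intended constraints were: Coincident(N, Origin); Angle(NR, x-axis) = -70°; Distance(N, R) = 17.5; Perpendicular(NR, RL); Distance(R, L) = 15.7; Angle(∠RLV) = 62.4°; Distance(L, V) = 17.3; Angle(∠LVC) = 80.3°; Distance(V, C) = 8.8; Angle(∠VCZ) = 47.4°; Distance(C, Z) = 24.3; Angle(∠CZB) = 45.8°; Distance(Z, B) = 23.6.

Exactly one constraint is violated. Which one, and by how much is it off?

Distance(Z, B) = 23.6 — off by 6.00.

N = (0.00, 0.00) ✓; NR at -70.00° ✓; |NR| = 17.50 ✓; ∠(NR, RL) = 90.00° ✓; |RL| = 15.70 ✓; ∠RLV = 62.40° ✓; |LV| = 17.30 ✓; ∠LVC = 80.30° ✓; |VC| = 8.800 ✓; ∠VCZ = 47.40° ✓; |CZ| = 24.30 ✓; ∠CZB = 45.80° ✓; |ZB| = 17.60 ✗.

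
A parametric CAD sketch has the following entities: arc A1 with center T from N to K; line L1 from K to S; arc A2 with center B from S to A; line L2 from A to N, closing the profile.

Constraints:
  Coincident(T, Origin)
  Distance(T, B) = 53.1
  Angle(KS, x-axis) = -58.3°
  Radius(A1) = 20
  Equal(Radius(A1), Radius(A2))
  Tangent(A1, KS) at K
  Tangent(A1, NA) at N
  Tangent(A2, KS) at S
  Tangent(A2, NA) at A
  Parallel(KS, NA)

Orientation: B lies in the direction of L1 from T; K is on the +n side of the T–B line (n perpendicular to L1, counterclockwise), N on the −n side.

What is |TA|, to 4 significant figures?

56.74

The slot axis is L1's direction at -58.3°, so u = (cos -58.3°, sin -58.3°) = (0.5255, -0.8508) and n = (−sin -58.3°, cos -58.3°) = (0.8508, 0.5255). T is at the origin and B lies 53.1 along u from T, so B = 53.1·u = (27.90, -45.18). Tangency of A1 to both parallel lines with radius 20.0 puts K and N at T ± 20.0·n: K = (17.02, 10.51), N = (-17.02, -10.51). Equal radii place S and A the same way about B: S = B + 20.0·n = (44.92, -34.67), A = B − 20.0·n = (10.89, -55.69). Then |TA| = |A − T| = 56.74.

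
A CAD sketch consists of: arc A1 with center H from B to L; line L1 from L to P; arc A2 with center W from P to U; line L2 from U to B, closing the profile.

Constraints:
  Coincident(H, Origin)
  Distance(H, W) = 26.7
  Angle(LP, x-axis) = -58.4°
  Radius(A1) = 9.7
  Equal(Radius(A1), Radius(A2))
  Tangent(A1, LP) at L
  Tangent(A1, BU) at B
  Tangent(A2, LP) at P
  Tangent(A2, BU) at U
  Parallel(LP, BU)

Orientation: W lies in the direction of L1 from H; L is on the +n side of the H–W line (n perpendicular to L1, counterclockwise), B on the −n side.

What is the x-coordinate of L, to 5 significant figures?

8.2618

The slot axis is L1's direction at -58.4°, so u = (cos -58.4°, sin -58.4°) = (0.52399, -0.85173) and n = (−sin -58.4°, cos -58.4°) = (0.85173, 0.52399). H is at the origin and W lies 26.7 along u from H, so W = 26.7·u = (13.990, -22.741). Tangency of A1 to both parallel lines with radius 9.7 puts L and B at H ± 9.7·n: L = (8.2618, 5.0827), B = (-8.2618, -5.0827). So L.x = 8.2618.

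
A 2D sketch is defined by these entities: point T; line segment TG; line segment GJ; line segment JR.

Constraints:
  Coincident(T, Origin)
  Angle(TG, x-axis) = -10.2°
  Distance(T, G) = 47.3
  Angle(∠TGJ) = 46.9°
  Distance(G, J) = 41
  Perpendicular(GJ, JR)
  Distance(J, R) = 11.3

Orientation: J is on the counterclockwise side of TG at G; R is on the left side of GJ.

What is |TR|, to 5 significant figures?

24.805

T is at the origin; TG runs at -10.2° with length 47.3, so G = 47.3·(cos -10.2°, sin -10.2°) = (46.552, -8.3761). ∠TGJ = 46.9°, so GJ runs at -10.2° + (180° − 46.9°) = 122.90° from the x-axis; with |GJ| = 41.0, J = G + 41.0·(cos 122.90°, sin 122.90°) = (24.282, 26.048). The perpendicularity gives JR at right angles to GJ; with |JR| = 11.3 on the left of GJ, R = J + 11.3·(-0.83962, -0.54317) = (14.795, 19.910). Then |TR| = |R − T| = 24.805.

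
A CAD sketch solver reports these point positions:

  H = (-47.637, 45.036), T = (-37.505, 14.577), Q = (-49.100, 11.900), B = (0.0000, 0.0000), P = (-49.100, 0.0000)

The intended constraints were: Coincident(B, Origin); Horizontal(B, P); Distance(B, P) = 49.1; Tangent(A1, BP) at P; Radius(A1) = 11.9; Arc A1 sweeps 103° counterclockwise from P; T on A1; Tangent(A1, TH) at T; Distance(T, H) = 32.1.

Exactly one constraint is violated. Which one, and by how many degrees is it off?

Tangent(A1, TH) at T — off by 5.40°.

B = (0.00, 0.00) ✓; B.y = 0.00, P.y = 0.00 ✓; |BP| = 49.10 ✓; ∠(QP, PB) = 90.00° ✓; |QP| = 11.90 ✓; bearing(Q→T) − bearing(Q→P) = 103.0° ✓; |QT| = 11.90 ✓; ∠(QT, TH) = 84.60° ✗; |TH| = 32.10 ✓.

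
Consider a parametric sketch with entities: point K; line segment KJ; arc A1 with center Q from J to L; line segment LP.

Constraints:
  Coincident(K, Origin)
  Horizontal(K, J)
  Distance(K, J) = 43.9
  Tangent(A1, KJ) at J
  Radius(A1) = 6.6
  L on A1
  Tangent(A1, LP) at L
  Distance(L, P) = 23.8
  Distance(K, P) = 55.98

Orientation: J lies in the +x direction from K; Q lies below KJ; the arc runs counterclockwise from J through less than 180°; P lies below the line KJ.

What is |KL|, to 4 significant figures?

38.83

Checks: |QL| = 6.600 ✓; ∠(QL, LP) = 90.00° ✓; |LP| = 23.80 ✓; |KP| = 55.98 ✓.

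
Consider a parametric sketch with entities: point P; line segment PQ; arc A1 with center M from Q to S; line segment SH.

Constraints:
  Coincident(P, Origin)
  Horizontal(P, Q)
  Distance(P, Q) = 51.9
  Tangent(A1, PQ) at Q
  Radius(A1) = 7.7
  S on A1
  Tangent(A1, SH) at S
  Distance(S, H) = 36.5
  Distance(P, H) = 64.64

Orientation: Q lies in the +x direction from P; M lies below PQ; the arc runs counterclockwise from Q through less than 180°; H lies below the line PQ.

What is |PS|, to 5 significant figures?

44.978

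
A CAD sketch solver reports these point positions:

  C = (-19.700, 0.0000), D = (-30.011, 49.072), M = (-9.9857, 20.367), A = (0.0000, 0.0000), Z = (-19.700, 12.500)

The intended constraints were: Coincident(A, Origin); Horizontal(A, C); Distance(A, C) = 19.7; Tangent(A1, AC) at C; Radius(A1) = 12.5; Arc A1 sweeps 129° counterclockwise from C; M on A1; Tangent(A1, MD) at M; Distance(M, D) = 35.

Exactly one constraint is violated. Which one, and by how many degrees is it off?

Tangent(A1, MD) at M — off by 4.10°.

A = (0.00, 0.00) ✓; A.y = 0.00, C.y = 0.00 ✓; |AC| = 19.70 ✓; ∠(ZC, CA) = 90.00° ✓; |ZC| = 12.50 ✓; bearing(Z→M) − bearing(Z→C) = 129.0° ✓; |ZM| = 12.50 ✓; ∠(ZM, MD) = 94.10° ✗; |MD| = 35.00 ✓.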